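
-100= -100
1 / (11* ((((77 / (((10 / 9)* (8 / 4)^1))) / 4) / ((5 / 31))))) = 400 / 236313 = 0.00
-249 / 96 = -83 / 32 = -2.59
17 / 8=2.12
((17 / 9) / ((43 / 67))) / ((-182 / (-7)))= 0.11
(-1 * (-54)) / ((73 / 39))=2106 / 73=28.85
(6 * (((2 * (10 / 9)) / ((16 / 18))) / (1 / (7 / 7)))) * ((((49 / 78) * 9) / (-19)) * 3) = -6615 / 494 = -13.39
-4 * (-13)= 52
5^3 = 125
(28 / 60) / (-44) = -7 / 660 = -0.01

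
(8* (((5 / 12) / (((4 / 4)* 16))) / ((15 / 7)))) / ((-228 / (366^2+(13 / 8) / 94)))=-705144475 / 12344832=-57.12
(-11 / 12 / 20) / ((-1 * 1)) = 11 / 240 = 0.05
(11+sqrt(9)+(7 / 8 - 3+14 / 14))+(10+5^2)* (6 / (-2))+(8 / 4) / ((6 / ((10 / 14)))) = -15437 / 168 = -91.89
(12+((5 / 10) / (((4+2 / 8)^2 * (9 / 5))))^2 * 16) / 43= 81208012 / 290903643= 0.28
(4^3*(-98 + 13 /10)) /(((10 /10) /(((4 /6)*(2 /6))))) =-61888 /45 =-1375.29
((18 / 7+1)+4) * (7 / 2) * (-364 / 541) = -9646 / 541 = -17.83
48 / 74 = 0.65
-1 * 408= -408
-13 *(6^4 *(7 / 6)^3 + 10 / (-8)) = -106951 / 4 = -26737.75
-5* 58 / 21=-290 / 21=-13.81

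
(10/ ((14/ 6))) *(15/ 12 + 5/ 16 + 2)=855/ 56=15.27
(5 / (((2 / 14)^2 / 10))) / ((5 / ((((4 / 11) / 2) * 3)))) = 267.27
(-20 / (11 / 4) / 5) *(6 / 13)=-96 / 143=-0.67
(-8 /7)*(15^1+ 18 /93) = -3768 /217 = -17.36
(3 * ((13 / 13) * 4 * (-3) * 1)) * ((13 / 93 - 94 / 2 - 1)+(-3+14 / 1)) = 41136 / 31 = 1326.97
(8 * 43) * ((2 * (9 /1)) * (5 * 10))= 309600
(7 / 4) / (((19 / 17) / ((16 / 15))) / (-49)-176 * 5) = -0.00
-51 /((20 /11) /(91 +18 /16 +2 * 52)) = -5501.31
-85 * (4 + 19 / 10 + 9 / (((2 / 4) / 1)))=-4063 / 2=-2031.50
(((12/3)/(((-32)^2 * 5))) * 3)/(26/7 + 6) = 0.00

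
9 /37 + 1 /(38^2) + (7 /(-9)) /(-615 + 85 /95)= 171965915 /701322642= 0.25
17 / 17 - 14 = -13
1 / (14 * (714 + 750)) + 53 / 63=51731 / 61488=0.84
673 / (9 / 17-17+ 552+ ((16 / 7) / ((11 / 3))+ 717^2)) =880957 / 673644325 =0.00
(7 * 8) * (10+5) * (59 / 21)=2360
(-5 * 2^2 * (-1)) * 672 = 13440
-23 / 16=-1.44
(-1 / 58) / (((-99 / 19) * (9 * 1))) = 19 / 51678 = 0.00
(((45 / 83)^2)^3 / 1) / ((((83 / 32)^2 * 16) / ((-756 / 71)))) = -401769396000000 / 159912748481871911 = -0.00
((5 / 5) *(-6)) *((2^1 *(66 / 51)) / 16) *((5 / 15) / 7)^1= -11 / 238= -0.05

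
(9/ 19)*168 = 1512/ 19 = 79.58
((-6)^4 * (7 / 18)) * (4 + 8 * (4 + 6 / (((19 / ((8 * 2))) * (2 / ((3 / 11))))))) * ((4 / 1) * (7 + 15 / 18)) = 137011392 / 209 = 655556.90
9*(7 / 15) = 21 / 5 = 4.20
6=6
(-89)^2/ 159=7921/ 159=49.82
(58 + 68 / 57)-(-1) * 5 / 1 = 3659 / 57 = 64.19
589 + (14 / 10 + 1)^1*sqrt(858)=12*sqrt(858) / 5 + 589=659.30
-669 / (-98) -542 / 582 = 168121 / 28518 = 5.90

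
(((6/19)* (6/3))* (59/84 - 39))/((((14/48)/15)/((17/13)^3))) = -5689843560/2045407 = -2781.77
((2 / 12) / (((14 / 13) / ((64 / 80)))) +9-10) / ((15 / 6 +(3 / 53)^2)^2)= -2903697008 / 20765636745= -0.14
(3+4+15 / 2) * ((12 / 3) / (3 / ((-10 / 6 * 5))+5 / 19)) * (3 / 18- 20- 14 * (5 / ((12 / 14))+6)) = 5110525 / 46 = 111098.37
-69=-69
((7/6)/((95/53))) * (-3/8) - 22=-33811/1520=-22.24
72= 72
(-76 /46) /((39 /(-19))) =0.80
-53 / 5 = -10.60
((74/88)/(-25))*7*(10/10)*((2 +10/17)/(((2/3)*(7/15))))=-333/170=-1.96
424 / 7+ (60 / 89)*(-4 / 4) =37316 / 623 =59.90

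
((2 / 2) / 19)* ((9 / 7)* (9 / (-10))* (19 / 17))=-81 / 1190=-0.07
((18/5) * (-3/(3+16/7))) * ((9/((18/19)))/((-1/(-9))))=-32319/185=-174.70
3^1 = 3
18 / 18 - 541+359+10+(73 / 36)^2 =-216287 / 1296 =-166.89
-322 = -322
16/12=4/3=1.33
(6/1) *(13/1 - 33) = -120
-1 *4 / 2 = -2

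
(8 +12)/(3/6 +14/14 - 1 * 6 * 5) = -40/57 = -0.70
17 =17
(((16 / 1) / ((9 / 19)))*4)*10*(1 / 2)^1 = 6080 / 9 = 675.56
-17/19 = -0.89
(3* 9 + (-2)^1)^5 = 9765625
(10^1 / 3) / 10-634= -1901 / 3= -633.67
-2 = -2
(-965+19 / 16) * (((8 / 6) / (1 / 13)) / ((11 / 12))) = -200473 / 11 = -18224.82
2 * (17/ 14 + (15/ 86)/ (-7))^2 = 256328/ 90601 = 2.83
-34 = -34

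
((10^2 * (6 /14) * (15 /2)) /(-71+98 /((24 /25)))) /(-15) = -1800 /2611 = -0.69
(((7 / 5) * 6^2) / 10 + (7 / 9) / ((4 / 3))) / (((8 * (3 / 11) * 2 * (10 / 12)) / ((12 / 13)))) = 1.43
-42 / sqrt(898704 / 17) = -7 * sqrt(17) / 158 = -0.18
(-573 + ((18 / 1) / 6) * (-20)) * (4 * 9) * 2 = -45576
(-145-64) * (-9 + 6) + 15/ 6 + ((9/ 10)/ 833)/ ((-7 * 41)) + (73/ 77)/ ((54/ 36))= 630.13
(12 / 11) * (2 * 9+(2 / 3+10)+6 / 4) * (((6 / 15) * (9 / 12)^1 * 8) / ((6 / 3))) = 2172 / 55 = 39.49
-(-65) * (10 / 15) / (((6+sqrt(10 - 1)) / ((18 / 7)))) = 260 / 21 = 12.38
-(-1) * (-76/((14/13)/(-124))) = 61256/7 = 8750.86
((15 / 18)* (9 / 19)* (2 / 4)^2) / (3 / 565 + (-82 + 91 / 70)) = -565 / 462004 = -0.00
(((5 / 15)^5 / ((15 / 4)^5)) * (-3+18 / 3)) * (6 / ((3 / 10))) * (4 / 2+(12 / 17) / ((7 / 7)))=188416 / 209131875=0.00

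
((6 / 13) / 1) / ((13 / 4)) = 24 / 169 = 0.14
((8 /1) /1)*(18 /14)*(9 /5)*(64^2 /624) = 55296 /455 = 121.53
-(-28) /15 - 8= -92 /15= -6.13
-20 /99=-0.20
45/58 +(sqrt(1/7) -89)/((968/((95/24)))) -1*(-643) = 95*sqrt(7)/162624 +433484629/673728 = 643.41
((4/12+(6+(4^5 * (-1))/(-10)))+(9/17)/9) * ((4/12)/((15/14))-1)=-860002/11475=-74.95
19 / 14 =1.36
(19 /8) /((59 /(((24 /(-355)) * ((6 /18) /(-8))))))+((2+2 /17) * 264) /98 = 796260947 /139577480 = 5.70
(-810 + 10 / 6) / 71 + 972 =960.62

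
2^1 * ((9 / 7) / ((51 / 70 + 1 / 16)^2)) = 806400 / 196249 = 4.11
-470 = -470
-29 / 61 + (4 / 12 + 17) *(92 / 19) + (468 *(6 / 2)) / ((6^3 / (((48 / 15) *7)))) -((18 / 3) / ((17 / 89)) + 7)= 190.64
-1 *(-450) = 450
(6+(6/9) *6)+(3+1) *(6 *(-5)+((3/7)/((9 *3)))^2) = -436586/3969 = -110.00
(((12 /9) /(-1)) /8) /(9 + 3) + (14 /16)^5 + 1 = 442079 /294912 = 1.50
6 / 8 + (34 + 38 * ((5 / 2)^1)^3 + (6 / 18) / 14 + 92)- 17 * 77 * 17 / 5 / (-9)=382736 / 315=1215.03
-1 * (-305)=305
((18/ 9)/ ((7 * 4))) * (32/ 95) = 16/ 665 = 0.02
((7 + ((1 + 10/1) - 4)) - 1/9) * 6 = 250/3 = 83.33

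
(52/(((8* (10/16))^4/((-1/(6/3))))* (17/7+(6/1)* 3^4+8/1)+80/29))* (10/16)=-2639/50387276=-0.00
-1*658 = -658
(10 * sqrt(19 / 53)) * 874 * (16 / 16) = 8740 * sqrt(1007) / 53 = 5232.99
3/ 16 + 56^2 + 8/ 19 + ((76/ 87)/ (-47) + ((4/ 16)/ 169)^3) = 75278082508863263/ 23999975553216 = 3136.59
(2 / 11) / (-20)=-1 / 110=-0.01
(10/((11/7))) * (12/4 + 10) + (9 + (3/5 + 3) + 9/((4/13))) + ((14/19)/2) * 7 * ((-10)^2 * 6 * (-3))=-18883267/4180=-4517.53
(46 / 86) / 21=23 / 903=0.03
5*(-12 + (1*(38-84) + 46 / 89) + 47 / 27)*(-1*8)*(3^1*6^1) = 10715920 / 267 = 40134.53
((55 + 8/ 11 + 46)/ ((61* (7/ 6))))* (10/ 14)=33570/ 32879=1.02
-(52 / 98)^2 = -676 / 2401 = -0.28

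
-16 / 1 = -16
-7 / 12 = -0.58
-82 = -82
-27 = -27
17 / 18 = 0.94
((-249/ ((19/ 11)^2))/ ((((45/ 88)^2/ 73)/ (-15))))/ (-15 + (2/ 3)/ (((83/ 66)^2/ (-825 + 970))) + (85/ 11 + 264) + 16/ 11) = 1094.53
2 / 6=1 / 3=0.33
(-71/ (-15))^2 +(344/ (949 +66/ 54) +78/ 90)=5684359/ 240525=23.63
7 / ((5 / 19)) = 133 / 5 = 26.60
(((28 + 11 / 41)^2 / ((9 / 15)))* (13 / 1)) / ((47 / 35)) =12893.22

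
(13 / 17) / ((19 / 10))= 130 / 323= 0.40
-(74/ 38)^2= -3.79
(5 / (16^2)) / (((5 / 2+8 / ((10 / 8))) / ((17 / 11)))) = 425 / 125312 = 0.00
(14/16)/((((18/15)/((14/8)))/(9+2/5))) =2303/192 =11.99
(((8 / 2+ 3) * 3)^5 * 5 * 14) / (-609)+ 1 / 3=-40840981 / 87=-469436.56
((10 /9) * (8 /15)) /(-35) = -16 /945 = -0.02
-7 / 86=-0.08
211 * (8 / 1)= 1688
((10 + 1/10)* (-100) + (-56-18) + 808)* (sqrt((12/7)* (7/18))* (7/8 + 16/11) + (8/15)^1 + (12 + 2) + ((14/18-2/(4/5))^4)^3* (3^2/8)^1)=-92299843112415325171/428456067194880-4715* sqrt(6)/22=-215949.26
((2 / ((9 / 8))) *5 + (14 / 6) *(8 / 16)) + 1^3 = 199 / 18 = 11.06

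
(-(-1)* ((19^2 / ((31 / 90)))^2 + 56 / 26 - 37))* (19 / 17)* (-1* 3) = -782174860119 / 212381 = -3682885.29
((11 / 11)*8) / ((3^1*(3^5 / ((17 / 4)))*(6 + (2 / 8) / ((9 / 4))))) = 34 / 4455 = 0.01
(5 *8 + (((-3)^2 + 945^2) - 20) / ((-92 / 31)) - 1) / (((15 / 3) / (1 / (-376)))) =13839923 / 86480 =160.04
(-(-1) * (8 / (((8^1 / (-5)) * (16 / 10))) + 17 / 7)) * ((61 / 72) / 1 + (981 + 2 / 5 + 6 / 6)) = -657371 / 960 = -684.76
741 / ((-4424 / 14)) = -741 / 316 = -2.34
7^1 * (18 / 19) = 126 / 19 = 6.63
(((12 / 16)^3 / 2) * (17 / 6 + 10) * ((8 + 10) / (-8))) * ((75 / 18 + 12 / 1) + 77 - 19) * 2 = -925155 / 1024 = -903.47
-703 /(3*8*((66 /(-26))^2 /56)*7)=-118807 /3267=-36.37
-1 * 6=-6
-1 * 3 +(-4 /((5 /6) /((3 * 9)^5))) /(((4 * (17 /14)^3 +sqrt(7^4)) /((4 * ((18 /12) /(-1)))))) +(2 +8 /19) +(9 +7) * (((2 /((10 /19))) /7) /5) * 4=942600031306853 /128102275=7358183.38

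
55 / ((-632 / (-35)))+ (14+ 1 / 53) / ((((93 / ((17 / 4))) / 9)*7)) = 28126519 / 7268632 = 3.87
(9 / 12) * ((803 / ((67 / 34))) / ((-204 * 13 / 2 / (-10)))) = 4015 / 1742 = 2.30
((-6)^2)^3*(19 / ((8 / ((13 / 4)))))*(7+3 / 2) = 3061071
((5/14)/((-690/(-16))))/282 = 0.00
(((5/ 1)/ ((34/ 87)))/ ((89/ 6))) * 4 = 5220/ 1513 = 3.45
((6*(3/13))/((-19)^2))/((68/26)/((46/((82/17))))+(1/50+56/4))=6900/25715113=0.00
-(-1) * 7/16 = 7/16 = 0.44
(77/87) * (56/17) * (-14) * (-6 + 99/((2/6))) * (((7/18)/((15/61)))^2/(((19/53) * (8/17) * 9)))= -3536634336697/180755550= -19565.84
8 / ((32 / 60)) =15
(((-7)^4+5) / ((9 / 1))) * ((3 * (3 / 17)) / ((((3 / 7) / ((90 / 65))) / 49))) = 22405.19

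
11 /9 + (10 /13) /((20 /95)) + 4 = 2077 /234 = 8.88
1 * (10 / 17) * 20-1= 183 / 17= 10.76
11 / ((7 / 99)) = 1089 / 7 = 155.57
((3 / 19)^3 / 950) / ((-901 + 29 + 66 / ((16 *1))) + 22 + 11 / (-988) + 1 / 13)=-0.00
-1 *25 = -25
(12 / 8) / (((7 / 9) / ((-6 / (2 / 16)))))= -648 / 7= -92.57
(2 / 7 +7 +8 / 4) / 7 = 65 / 49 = 1.33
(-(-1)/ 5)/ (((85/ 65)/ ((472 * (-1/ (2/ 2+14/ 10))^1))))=-1534/ 51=-30.08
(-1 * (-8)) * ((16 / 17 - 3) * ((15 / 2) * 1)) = -2100 / 17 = -123.53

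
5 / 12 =0.42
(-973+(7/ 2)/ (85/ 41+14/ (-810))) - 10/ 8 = -33200829/ 34138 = -972.55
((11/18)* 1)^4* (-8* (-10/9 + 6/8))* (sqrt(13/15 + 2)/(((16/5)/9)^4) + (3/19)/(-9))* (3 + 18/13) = -14641/472392 + 34772375* sqrt(645)/4718592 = 187.12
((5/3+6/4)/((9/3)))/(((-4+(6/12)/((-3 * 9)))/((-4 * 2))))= 456/217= 2.10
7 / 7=1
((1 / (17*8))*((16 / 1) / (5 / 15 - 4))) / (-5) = 6 / 935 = 0.01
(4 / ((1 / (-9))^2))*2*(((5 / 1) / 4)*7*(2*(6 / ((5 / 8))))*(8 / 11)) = 870912 / 11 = 79173.82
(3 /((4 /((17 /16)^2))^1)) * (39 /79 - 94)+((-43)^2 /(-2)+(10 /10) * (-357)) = -110072753 /80896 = -1360.67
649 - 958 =-309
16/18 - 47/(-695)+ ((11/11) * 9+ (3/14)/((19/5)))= 16659773/1663830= 10.01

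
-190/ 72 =-95/ 36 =-2.64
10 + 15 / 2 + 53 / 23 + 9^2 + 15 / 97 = 450479 / 4462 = 100.96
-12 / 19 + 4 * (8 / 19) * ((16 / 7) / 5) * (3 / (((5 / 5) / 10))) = 22.47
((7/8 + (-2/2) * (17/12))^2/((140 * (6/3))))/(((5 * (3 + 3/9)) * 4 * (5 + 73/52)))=2197/895104000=0.00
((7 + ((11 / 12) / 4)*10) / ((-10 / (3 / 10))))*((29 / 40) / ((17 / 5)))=-6467 / 108800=-0.06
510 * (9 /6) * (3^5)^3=10976913855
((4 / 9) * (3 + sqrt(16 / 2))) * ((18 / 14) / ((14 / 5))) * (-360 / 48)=-225 / 49- 150 * sqrt(2) / 49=-8.92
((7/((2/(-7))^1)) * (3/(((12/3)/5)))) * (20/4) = -3675/8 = -459.38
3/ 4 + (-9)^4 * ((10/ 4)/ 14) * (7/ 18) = 3651/ 8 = 456.38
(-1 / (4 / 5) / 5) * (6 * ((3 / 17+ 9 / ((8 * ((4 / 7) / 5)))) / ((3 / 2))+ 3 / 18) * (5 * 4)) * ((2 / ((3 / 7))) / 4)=-195545 / 816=-239.64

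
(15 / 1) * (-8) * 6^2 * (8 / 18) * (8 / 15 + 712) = -1368064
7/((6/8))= 28/3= 9.33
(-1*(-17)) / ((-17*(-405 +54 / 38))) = 19 / 7668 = 0.00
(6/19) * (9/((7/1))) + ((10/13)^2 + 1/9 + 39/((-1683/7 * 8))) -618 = -186696109669/302630328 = -616.91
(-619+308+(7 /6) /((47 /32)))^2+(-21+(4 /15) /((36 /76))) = 28690407184 /298215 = 96207.12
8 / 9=0.89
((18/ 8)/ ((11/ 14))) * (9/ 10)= 567/ 220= 2.58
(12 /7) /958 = 6 /3353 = 0.00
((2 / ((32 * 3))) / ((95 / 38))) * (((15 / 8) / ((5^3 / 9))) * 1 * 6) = 27 / 4000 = 0.01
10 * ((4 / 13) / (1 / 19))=760 / 13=58.46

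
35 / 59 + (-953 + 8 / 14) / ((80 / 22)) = -4317083 / 16520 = -261.32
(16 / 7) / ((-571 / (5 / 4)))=-0.01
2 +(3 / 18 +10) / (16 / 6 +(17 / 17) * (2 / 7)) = 5.44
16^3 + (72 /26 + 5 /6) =319769 /78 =4099.60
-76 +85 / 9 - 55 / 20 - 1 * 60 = -4655 / 36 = -129.31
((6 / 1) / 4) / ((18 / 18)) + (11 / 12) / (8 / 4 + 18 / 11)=841 / 480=1.75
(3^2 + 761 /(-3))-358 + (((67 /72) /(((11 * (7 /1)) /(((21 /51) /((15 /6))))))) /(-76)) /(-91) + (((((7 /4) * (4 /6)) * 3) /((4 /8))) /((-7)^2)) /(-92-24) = -4068601480717 /6750984240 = -602.67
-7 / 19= -0.37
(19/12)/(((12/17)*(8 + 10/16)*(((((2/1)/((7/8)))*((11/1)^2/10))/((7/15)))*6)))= 15827/21640608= 0.00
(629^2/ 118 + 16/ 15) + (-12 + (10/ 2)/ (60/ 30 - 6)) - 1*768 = 9107381/ 3540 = 2572.71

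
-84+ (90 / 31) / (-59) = -153726 / 1829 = -84.05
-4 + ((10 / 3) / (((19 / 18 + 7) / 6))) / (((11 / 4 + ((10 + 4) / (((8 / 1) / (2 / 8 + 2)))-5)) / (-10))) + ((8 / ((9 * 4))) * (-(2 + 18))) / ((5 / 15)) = -2788 / 87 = -32.05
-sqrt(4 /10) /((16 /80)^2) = -5 * sqrt(10) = -15.81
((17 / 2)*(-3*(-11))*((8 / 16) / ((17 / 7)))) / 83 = 231 / 332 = 0.70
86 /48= 43 /24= 1.79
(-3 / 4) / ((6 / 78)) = -39 / 4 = -9.75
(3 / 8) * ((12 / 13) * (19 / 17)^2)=3249 / 7514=0.43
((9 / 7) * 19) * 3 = 513 / 7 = 73.29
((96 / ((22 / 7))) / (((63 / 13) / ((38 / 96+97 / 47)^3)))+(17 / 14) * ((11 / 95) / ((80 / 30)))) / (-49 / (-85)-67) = -25124773738219241 / 17782947974905344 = -1.41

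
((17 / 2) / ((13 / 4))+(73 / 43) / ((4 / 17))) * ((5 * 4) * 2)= 219810 / 559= 393.22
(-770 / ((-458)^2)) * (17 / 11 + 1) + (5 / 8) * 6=3.74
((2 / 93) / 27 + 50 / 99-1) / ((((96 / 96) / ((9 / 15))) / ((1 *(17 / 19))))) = -0.27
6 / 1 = 6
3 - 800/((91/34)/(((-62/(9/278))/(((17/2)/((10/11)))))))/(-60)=-27496519/27027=-1017.37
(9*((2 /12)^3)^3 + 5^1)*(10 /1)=27993605 /559872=50.00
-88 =-88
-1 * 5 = -5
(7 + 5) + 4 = 16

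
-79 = -79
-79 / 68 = -1.16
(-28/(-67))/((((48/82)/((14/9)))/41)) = 82369/1809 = 45.53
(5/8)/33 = 5/264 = 0.02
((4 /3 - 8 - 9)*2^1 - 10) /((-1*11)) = 124 /33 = 3.76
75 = 75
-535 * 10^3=-535000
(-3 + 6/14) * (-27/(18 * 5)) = 27/35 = 0.77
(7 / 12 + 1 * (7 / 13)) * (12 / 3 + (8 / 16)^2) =2975 / 624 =4.77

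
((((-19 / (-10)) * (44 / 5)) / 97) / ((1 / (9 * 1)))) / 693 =38 / 16975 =0.00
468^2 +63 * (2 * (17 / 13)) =2849454 / 13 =219188.77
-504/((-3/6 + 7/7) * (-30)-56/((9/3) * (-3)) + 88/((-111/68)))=167832/20875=8.04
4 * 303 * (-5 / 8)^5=-946875 / 8192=-115.59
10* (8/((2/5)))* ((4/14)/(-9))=-400/63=-6.35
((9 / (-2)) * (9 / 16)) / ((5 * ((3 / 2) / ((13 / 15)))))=-117 / 400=-0.29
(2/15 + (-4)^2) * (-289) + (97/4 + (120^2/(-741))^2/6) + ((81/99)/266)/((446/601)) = -143791726911299/31427566170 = -4575.34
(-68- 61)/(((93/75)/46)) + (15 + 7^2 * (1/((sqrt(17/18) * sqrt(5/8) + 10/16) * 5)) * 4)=-17444247/3565 + 9408 * sqrt(85)/575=-4742.35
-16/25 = -0.64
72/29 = 2.48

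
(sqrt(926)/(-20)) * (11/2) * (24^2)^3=-262766592 * sqrt(926)/5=-1599210517.88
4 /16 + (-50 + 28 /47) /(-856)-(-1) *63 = 63.31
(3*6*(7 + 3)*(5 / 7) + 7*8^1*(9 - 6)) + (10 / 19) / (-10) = 39437 / 133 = 296.52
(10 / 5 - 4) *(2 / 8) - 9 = -19 / 2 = -9.50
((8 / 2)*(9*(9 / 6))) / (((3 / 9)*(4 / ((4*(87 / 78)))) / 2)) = 4698 / 13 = 361.38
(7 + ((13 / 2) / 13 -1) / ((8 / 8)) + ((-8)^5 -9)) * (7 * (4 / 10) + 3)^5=-1344321216609 / 6250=-215091394.66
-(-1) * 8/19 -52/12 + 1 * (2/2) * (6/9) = -185/57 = -3.25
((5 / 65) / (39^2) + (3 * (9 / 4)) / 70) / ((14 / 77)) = 5875661 / 11072880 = 0.53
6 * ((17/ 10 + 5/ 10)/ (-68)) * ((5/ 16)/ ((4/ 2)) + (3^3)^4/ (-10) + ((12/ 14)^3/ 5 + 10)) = 96227469393/ 9329600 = 10314.21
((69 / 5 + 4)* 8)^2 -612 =491644 / 25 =19665.76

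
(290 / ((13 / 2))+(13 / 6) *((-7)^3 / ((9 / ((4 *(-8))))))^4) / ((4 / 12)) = 14378702971097.50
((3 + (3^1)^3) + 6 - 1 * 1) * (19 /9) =665 /9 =73.89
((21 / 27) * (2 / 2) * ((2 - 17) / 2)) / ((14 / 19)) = -95 / 12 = -7.92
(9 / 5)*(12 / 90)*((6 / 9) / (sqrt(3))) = 4*sqrt(3) / 75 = 0.09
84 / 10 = 42 / 5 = 8.40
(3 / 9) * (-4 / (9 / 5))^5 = -3200000 / 177147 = -18.06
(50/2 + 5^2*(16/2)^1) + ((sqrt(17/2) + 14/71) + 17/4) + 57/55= sqrt(34)/2 + 3600153/15620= 233.40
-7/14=-1/2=-0.50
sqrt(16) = 4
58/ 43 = 1.35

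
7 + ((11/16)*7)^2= 7721/256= 30.16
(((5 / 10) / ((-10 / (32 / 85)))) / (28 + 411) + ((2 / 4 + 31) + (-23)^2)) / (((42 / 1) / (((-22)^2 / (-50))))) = -8435739213 / 65301250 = -129.18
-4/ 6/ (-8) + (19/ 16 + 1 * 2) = 157/ 48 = 3.27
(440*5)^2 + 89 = 4840089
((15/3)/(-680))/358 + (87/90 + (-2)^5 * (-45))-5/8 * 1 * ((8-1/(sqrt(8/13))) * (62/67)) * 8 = 155 * sqrt(26)/134 + 68697379387/48931440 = 1409.85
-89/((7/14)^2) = -356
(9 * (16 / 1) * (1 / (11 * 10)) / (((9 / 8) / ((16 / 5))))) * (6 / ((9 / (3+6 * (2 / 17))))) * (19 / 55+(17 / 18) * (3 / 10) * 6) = 193536 / 10285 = 18.82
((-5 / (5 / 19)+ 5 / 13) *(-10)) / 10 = 242 / 13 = 18.62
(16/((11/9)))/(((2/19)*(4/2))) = 684/11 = 62.18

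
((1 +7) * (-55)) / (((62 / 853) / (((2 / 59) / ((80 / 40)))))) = -187660 / 1829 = -102.60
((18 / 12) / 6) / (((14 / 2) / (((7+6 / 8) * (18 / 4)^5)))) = 1830519 / 3584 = 510.75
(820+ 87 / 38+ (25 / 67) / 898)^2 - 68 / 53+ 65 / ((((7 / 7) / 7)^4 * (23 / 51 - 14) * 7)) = 8070385723319611815195 / 11964743875740767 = 674513.87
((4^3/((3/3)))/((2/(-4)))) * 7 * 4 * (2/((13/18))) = -9924.92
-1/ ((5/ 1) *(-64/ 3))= 3/ 320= 0.01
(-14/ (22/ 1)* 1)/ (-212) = 7/ 2332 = 0.00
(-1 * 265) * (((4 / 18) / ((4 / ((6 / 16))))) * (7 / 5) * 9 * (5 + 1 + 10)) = -1113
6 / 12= 1 / 2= 0.50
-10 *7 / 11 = -70 / 11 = -6.36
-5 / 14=-0.36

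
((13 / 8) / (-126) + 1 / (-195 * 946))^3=-63929465927623477 / 29764945279370036736000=-0.00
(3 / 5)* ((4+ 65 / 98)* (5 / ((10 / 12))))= 4113 / 245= 16.79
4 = 4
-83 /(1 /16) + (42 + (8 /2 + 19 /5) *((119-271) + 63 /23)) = -281777 /115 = -2450.23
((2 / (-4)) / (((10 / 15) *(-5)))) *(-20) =-3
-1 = -1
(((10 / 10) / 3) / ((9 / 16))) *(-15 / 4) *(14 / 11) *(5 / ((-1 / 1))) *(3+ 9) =5600 / 33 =169.70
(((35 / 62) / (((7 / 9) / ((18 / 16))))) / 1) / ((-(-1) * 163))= 0.01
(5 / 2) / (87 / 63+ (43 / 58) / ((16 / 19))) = 48720 / 44069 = 1.11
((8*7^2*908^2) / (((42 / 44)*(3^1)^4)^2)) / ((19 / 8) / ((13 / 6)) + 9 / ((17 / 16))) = 2822014953472 / 499377393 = 5651.07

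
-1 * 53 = -53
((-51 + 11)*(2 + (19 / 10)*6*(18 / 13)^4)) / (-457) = 3.84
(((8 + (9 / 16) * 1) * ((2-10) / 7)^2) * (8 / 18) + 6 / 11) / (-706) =-13379 / 1712403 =-0.01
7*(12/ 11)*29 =2436/ 11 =221.45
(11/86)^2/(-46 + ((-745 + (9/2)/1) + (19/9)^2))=-9801/468503318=-0.00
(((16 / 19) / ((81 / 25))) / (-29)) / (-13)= 400 / 580203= 0.00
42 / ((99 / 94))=1316 / 33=39.88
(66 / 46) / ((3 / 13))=143 / 23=6.22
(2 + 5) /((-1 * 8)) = -7 /8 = -0.88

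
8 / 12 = 2 / 3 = 0.67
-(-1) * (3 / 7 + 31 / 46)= 355 / 322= 1.10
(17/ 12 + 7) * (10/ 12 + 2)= 1717/ 72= 23.85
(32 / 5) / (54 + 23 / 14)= 448 / 3895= 0.12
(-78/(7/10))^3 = -474552000/343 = -1383533.53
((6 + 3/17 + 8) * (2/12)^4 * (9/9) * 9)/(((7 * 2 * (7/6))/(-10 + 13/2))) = -241/11424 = -0.02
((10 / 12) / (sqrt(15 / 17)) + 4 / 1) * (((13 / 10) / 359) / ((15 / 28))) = 91 * sqrt(255) / 242325 + 728 / 26925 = 0.03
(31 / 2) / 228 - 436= -198785 / 456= -435.93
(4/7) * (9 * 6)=216/7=30.86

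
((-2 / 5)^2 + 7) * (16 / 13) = 2864 / 325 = 8.81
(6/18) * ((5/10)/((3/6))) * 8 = 8/3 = 2.67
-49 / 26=-1.88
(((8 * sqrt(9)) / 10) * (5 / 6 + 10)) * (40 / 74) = 520 / 37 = 14.05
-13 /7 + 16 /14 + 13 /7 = 8 /7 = 1.14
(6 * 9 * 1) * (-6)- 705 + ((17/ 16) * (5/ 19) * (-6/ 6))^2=-95088839/ 92416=-1028.92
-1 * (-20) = 20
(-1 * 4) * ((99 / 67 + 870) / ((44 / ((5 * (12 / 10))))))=-350334 / 737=-475.35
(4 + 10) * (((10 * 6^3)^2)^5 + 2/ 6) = 92851046282708010317905920000000014/ 3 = 30950348760902670105968640000000000.00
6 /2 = 3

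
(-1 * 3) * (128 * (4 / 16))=-96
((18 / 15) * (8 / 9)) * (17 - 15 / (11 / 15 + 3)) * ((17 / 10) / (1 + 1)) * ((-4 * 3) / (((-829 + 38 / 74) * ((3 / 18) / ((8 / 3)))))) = 7316528 / 2682225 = 2.73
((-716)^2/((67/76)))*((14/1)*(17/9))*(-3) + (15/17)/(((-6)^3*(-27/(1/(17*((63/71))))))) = -109403191664275223/2371425336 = -46133938.95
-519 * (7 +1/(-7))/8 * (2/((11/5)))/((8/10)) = -38925/77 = -505.52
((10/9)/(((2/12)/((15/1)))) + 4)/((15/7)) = 728/15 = 48.53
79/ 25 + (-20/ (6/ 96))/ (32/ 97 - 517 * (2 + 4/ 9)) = 9412021/ 2757475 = 3.41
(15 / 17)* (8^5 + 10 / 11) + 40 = 5414350 / 187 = 28953.74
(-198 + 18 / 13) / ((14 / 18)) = -23004 / 91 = -252.79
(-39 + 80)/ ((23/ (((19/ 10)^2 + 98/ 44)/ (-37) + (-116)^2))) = 22453763939/ 936100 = 23986.50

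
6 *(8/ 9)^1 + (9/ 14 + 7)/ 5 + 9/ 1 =3331/ 210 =15.86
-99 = -99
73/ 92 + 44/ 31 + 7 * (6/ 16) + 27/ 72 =14867/ 2852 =5.21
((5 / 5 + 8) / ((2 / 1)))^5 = 1845.28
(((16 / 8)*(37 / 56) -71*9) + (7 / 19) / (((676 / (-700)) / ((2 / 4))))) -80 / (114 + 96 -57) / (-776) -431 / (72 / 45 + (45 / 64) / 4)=-2670724714267315 / 3032919879444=-880.58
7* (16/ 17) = 112/ 17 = 6.59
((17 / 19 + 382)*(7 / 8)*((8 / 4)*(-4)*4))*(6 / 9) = -7147.37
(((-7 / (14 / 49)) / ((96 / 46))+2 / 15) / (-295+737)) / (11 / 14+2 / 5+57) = -12999 / 28804256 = -0.00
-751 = -751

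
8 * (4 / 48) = 2 / 3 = 0.67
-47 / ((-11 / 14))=658 / 11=59.82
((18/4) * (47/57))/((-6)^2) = 47/456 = 0.10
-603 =-603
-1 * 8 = -8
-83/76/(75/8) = -166/1425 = -0.12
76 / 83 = 0.92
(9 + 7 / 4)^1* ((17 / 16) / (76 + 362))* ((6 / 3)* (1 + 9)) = 3655 / 7008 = 0.52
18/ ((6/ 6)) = 18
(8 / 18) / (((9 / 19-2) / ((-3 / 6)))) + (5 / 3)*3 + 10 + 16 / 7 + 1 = 33674 / 1827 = 18.43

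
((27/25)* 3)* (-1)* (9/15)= -243/125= -1.94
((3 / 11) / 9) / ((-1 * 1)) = -1 / 33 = -0.03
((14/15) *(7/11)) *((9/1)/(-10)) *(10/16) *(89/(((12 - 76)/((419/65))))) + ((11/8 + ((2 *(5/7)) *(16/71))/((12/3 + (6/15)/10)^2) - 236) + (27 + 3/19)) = -36048834783003589/176318849907200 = -204.45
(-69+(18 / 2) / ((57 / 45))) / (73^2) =-1176 / 101251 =-0.01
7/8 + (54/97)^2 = 89191/75272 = 1.18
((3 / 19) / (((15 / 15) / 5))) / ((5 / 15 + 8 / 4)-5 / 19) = 45 / 118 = 0.38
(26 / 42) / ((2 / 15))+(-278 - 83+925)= 568.64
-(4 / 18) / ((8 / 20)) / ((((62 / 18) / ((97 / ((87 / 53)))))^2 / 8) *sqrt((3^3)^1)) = -1057195240 *sqrt(3) / 7273809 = -251.74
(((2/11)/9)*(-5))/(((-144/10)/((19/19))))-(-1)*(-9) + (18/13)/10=-2051239/231660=-8.85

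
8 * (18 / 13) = 144 / 13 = 11.08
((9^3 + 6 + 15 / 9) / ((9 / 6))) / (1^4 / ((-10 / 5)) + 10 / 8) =17680 / 27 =654.81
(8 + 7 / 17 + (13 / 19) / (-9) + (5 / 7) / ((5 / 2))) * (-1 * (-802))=140701276 / 20349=6914.41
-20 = -20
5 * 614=3070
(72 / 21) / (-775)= -24 / 5425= -0.00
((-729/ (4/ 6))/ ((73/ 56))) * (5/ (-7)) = 43740/ 73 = 599.18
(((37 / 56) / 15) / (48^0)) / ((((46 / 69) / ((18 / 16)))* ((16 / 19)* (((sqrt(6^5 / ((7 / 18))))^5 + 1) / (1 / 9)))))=-1687903 / 550102655919495229128998512640 + 10167979873968* sqrt(21) / 268604812460691029848143805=0.00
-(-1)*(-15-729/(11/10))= -7455/11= -677.73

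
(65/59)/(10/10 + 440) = 65/26019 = 0.00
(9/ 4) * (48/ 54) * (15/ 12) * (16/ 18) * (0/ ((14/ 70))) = 0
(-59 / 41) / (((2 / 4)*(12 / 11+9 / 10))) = -12980 / 8979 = -1.45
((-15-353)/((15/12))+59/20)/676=-5829/13520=-0.43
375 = 375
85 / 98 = 0.87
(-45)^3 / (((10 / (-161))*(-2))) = -2934225 / 4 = -733556.25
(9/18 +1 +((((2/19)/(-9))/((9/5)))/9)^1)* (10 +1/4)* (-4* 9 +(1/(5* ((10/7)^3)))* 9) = -33472981421/61560000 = -543.75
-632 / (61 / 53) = -33496 / 61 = -549.11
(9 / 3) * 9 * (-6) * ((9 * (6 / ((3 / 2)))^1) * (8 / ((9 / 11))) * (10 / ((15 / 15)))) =-570240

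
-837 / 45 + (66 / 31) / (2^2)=-5601 / 310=-18.07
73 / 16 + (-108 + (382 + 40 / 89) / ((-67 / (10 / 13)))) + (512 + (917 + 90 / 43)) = 1323.26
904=904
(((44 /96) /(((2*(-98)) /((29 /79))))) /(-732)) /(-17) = -319 /4624389504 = -0.00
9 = 9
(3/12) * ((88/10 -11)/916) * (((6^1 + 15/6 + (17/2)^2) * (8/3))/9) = -3553/247320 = -0.01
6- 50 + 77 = 33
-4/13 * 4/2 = -8/13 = -0.62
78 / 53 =1.47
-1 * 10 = -10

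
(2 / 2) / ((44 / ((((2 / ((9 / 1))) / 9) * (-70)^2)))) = 2450 / 891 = 2.75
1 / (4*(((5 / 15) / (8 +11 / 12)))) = 107 / 16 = 6.69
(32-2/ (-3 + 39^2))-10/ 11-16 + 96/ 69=12509/ 759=16.48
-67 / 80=-0.84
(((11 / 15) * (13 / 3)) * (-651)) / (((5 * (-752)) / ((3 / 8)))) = 31031 / 150400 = 0.21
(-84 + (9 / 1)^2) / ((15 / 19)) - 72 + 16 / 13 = -4847 / 65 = -74.57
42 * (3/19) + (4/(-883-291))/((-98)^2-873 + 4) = 646058032/97421455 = 6.63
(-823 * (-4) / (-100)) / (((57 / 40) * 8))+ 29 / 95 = -736 / 285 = -2.58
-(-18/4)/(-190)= -0.02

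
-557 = -557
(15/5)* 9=27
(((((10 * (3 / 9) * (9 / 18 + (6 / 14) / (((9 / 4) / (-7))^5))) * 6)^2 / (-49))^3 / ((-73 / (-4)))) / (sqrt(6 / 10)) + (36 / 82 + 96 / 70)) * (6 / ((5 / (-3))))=-46764 / 7175 + 22080110086984865052738363837438445225000000000 * sqrt(15) / 166470621277652726241191349488571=513699642573494.03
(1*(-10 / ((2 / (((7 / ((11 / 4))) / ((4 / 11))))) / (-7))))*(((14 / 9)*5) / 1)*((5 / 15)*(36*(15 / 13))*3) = 1029000 / 13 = 79153.85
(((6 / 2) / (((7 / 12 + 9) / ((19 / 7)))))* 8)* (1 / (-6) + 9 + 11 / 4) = 63384 / 805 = 78.74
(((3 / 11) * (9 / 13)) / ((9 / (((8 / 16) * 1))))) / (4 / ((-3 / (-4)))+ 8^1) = 9 / 11440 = 0.00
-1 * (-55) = 55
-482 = -482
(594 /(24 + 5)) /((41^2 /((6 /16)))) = 891 /194996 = 0.00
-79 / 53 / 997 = -79 / 52841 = -0.00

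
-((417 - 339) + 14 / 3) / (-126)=124 / 189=0.66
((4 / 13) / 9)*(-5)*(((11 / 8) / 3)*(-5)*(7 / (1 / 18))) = 1925 / 39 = 49.36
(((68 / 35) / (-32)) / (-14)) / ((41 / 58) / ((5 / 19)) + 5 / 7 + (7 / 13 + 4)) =0.00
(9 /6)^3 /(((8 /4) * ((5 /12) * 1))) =81 /20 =4.05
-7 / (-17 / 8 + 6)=-56 / 31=-1.81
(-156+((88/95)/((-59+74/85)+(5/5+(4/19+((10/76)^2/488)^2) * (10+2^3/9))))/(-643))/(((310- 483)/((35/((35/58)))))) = 5508712101091688585736/105327956894132674567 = 52.30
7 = 7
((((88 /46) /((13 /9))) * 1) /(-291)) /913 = -12 /2407249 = -0.00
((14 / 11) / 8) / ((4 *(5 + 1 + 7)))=7 / 2288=0.00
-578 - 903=-1481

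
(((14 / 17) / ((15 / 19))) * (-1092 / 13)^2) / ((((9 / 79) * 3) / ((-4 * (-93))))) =2042897024 / 255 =8011360.88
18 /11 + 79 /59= 1931 /649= 2.98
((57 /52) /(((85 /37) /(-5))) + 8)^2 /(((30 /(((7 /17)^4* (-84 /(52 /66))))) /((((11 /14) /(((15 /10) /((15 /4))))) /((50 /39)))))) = -4.93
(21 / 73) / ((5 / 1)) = 21 / 365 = 0.06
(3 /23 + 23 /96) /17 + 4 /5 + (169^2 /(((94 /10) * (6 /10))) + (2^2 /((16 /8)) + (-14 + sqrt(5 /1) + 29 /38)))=sqrt(5) + 846973127537 /167598240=5055.83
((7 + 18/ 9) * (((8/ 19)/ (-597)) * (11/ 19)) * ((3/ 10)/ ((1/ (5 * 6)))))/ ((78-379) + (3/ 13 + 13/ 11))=339768/ 3077654599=0.00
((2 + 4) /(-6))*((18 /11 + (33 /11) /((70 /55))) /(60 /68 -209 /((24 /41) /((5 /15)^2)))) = 1129140 /10967341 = 0.10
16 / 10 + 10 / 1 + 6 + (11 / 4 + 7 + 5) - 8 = 24.35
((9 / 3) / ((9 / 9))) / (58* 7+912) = 3 / 1318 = 0.00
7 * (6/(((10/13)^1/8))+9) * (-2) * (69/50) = -172431/125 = -1379.45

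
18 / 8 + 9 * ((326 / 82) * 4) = 23841 / 164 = 145.37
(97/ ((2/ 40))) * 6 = 11640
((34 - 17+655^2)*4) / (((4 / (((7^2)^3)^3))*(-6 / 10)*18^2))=-3593918862524150513.67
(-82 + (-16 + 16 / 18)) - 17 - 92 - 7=-1918 / 9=-213.11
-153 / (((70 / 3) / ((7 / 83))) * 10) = -459 / 8300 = -0.06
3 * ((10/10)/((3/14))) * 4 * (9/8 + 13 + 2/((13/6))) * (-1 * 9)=-98595/13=-7584.23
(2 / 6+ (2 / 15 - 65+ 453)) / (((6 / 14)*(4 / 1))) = 40789 / 180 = 226.61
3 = 3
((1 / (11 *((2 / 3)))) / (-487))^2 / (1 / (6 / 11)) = 27 / 631343878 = 0.00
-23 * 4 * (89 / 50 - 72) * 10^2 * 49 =31655176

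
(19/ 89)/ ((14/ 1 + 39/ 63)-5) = 399/ 17978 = 0.02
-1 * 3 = -3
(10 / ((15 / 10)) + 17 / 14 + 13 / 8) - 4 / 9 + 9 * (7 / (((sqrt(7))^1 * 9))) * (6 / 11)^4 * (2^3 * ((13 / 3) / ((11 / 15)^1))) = 4567 / 504 + 673920 * sqrt(7) / 161051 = 20.13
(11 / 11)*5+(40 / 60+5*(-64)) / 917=12797 / 2751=4.65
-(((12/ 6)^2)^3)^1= -64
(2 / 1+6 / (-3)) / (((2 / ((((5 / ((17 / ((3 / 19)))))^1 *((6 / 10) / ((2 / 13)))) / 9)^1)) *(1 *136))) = 0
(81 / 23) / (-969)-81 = -81.00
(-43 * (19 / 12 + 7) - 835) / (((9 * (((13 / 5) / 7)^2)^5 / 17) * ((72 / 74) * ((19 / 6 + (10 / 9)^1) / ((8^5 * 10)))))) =-3582950560590.89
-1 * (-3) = 3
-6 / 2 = -3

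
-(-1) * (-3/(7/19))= -57/7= -8.14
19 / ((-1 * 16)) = -19 / 16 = -1.19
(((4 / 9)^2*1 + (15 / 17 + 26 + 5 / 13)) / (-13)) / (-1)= 491642 / 232713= 2.11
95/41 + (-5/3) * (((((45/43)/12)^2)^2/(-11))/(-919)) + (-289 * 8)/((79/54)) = -45222046510787790977/28657145728473856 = -1578.04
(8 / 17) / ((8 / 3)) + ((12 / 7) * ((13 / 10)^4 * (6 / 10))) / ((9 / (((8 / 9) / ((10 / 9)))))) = 813662 / 1859375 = 0.44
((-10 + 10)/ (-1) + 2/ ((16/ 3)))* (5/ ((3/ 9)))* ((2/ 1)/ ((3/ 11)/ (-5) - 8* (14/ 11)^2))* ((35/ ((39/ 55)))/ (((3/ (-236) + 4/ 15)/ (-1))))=15460396875/ 92011751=168.03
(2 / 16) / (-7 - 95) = -1 / 816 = -0.00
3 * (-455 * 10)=-13650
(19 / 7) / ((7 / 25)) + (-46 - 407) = -21722 / 49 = -443.31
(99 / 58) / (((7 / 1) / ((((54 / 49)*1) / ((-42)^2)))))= 297 / 1949612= 0.00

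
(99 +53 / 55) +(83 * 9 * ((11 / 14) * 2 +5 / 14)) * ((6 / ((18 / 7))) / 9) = 52081 / 110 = 473.46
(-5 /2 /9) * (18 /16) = -5 /16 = -0.31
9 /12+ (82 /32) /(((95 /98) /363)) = 729837 /760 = 960.31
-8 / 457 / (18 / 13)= -52 / 4113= -0.01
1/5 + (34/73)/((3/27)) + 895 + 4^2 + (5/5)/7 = 2339191/2555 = 915.53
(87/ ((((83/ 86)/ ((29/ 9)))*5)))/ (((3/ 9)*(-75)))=-72326/ 31125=-2.32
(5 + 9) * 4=56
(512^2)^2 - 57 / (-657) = 15049565405203 / 219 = 68719476736.09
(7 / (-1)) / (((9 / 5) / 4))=-140 / 9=-15.56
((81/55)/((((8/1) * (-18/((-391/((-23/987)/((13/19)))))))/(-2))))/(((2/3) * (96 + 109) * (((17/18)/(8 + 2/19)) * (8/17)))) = 371034027/11840800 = 31.34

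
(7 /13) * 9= 63 /13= 4.85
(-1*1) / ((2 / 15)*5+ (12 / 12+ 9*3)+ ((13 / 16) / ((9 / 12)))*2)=-6 / 185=-0.03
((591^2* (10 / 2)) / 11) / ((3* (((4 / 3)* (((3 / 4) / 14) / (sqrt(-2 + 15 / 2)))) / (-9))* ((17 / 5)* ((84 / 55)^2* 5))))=-160087125* sqrt(22) / 1904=-394367.21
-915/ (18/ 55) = -16775/ 6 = -2795.83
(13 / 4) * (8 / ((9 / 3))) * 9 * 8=624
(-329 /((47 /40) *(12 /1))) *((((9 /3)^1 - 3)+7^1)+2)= -210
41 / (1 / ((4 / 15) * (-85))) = -929.33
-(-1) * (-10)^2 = 100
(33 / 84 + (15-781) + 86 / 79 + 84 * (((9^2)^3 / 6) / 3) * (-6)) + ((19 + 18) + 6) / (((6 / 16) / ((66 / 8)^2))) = -32899757337 / 2212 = -14873308.02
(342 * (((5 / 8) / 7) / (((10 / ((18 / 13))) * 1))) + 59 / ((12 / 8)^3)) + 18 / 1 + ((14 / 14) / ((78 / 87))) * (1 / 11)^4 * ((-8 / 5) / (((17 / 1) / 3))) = 39.71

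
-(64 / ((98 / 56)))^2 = -65536 / 49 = -1337.47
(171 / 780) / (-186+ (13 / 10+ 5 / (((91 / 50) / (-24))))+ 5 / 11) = -4389 / 5008594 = -0.00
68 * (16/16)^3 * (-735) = -49980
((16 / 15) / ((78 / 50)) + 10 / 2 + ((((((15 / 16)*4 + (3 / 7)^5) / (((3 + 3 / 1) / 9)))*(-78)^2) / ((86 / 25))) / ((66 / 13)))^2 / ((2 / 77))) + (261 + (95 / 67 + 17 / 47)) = 524200131093561204761534339 / 3518744742655938432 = 148973616.85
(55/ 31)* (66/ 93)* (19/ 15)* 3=4598/ 961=4.78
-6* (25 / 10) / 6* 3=-15 / 2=-7.50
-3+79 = 76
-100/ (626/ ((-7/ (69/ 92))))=1400/ 939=1.49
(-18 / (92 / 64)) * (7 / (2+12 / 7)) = -7056 / 299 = -23.60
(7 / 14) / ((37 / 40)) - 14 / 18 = -0.24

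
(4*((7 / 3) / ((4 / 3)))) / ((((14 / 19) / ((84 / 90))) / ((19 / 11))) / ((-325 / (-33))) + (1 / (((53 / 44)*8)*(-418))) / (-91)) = 243754420 / 1616171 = 150.82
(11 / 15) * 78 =286 / 5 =57.20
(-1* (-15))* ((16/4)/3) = 20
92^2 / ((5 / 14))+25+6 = 118651 / 5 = 23730.20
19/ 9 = 2.11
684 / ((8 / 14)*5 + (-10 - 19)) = -26.16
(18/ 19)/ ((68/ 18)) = 81/ 323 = 0.25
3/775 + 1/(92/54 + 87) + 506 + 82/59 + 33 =11836098373/21902275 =540.40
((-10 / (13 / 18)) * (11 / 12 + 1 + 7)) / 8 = -15.43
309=309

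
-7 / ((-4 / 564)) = 987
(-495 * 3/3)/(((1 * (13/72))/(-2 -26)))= 997920/13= 76763.08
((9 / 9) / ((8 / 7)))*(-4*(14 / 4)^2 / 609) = -49 / 696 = -0.07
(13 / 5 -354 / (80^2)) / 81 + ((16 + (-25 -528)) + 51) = -125963057 / 259200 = -485.97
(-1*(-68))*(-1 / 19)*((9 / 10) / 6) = -51 / 95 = -0.54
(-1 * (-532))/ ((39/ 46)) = 627.49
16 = 16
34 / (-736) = -17 / 368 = -0.05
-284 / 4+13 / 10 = -697 / 10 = -69.70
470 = 470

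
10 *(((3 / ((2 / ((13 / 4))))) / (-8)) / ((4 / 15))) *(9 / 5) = -41.13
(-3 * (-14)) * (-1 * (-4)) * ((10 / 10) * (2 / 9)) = 112 / 3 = 37.33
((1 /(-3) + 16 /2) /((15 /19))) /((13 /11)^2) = 52877 /7605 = 6.95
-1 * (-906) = 906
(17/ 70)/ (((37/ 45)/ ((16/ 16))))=153/ 518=0.30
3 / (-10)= -3 / 10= -0.30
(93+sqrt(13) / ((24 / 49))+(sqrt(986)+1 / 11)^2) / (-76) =-32640 / 2299-49*sqrt(13) / 1824-sqrt(986) / 418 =-14.37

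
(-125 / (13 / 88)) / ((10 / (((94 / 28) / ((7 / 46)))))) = -1189100 / 637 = -1866.72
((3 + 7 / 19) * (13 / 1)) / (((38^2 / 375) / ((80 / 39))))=160000 / 6859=23.33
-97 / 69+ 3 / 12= -319 / 276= -1.16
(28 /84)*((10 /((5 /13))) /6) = 13 /9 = 1.44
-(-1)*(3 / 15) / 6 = 1 / 30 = 0.03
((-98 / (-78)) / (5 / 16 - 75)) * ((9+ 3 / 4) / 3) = -196 / 3585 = -0.05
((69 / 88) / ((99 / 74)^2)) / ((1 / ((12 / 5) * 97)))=101.99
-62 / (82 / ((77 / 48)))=-2387 / 1968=-1.21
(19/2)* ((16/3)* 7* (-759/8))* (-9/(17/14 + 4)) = 4239774/73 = 58079.10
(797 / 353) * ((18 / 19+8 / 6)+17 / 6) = 464651 / 40242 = 11.55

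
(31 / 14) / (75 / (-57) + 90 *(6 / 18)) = 589 / 7630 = 0.08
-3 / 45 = -1 / 15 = -0.07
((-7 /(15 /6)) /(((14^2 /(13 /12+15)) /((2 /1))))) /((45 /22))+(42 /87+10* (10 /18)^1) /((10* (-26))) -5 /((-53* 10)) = -22511779 /94410225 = -0.24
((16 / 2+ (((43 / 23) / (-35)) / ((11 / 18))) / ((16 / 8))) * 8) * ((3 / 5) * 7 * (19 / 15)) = 10708856 / 31625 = 338.62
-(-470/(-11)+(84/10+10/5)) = -2922/55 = -53.13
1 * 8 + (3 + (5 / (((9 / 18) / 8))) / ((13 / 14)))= 1263 / 13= 97.15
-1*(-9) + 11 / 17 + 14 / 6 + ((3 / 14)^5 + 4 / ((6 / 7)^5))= 20.63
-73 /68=-1.07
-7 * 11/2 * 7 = -539/2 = -269.50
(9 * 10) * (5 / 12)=75 / 2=37.50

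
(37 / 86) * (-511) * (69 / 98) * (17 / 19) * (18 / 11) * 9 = -256630113 / 125818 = -2039.69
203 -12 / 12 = 202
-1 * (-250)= 250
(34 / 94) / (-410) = -17 / 19270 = -0.00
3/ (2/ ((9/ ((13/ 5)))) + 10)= 135/ 476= 0.28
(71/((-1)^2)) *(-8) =-568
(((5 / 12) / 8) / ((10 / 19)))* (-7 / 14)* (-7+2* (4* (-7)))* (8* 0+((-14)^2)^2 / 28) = 136857 / 32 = 4276.78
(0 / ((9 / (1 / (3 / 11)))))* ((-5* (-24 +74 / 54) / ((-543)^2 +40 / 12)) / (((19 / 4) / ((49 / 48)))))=0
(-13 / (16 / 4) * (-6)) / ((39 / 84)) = 42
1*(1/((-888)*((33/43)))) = -43/29304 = -0.00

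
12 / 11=1.09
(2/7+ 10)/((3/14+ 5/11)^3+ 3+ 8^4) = 37566144/14971722863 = 0.00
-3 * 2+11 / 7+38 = 235 / 7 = 33.57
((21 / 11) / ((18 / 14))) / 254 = 49 / 8382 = 0.01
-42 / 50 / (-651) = 1 / 775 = 0.00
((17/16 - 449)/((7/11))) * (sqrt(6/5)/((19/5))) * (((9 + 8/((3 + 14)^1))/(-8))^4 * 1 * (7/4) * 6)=-158911324877151 * sqrt(30)/207998025728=-4184.62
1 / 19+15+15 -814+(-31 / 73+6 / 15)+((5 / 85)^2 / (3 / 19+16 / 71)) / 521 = -423226771243043 / 539849339755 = -783.97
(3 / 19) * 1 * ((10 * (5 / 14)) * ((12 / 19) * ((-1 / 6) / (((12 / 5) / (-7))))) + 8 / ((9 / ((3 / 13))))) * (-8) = -1.64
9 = 9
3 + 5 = 8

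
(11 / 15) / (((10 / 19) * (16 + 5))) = 209 / 3150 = 0.07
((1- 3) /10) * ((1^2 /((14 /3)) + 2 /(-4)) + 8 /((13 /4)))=-198 /455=-0.44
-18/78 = -3/13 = -0.23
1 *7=7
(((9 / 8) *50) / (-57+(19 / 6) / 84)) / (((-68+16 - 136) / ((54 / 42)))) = 18225 / 2698646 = 0.01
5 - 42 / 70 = 4.40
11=11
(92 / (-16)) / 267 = -23 / 1068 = -0.02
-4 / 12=-0.33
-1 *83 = -83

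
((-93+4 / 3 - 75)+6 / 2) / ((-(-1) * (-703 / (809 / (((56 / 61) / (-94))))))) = -1138826873 / 59052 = -19285.15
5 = 5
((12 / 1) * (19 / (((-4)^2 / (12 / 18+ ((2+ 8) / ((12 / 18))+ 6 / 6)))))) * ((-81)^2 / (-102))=-1038825 / 68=-15276.84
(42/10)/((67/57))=1197/335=3.57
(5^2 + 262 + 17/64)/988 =18385/63232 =0.29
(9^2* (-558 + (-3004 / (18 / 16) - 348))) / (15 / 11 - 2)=455202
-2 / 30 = -1 / 15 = -0.07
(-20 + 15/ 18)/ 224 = -115/ 1344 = -0.09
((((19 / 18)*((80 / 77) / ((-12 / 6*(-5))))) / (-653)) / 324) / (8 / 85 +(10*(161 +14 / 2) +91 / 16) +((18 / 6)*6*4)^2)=-25840 / 342462698686647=-0.00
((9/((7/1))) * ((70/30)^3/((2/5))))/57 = 245/342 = 0.72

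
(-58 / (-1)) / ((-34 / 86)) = -2494 / 17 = -146.71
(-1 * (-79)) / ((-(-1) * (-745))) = -79 / 745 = -0.11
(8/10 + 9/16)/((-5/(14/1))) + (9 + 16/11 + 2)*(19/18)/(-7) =-789059/138600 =-5.69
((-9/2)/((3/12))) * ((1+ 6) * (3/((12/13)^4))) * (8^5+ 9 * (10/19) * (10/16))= -497936786711/29184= -17061978.71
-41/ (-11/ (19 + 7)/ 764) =814424/ 11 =74038.55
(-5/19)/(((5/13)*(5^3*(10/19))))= -13/1250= -0.01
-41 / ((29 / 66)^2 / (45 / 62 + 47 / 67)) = -529447842 / 1746757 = -303.10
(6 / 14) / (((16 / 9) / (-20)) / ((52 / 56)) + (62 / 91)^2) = 159705 / 137308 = 1.16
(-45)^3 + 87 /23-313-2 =-2103033 /23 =-91436.22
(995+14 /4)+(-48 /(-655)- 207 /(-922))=998.80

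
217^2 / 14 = 6727 / 2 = 3363.50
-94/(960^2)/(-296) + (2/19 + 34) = 88385127293/2591539200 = 34.11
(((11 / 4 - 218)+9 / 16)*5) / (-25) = 687 / 16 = 42.94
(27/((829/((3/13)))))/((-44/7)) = -567/474188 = -0.00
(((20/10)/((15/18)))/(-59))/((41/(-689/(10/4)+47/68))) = 280407/1028075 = 0.27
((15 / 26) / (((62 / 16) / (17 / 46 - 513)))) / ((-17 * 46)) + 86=312033109 / 3624179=86.10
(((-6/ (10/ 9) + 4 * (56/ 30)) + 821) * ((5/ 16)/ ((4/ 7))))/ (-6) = -43211/ 576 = -75.02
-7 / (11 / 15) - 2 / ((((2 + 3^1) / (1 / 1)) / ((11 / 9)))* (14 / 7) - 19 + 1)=-5549 / 594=-9.34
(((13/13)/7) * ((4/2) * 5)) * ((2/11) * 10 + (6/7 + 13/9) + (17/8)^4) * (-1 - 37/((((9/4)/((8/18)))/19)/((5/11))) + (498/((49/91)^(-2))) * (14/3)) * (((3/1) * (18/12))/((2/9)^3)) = 287436970436046345/32833568768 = 8754362.72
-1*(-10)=10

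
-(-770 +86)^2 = -467856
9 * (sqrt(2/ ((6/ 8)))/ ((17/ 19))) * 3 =342 * sqrt(6)/ 17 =49.28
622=622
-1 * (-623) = 623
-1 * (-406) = 406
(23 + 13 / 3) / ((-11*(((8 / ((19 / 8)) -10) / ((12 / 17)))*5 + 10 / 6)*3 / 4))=12464 / 170445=0.07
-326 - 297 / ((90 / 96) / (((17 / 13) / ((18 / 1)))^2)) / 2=-2485588 / 7605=-326.84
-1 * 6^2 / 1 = -36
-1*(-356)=356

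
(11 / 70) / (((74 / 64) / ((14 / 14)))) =176 / 1295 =0.14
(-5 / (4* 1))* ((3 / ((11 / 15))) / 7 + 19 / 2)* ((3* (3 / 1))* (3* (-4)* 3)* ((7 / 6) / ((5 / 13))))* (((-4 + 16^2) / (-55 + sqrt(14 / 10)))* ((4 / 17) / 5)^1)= -343414890 / 128503 - 68682978* sqrt(35) / 7067665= -2729.92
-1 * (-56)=56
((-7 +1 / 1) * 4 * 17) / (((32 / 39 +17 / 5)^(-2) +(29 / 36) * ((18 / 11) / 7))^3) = -463043014588787329142136768 / 16578236441295230990471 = -27930.78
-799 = -799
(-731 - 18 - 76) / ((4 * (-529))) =0.39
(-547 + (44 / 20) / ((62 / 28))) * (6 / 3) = -169262 / 155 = -1092.01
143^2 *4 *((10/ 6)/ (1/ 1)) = 408980/ 3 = 136326.67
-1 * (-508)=508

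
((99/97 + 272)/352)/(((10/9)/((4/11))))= 238347/938960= 0.25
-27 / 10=-2.70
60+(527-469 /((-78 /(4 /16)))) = 183613 /312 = 588.50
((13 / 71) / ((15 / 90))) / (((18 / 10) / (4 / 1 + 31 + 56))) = 11830 / 213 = 55.54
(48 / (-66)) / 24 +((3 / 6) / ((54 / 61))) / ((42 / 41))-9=-423065 / 49896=-8.48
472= 472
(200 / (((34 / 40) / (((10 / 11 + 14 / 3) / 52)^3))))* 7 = 2725408000 / 1342211013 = 2.03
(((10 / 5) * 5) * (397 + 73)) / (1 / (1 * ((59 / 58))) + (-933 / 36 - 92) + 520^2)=3327600 / 191360411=0.02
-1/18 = -0.06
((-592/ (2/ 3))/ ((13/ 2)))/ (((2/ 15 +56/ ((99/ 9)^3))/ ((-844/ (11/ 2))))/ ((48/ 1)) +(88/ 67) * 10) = -8749396085760/ 841173438079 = -10.40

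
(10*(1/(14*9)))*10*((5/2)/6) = 125/378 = 0.33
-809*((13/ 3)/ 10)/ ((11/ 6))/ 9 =-10517/ 495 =-21.25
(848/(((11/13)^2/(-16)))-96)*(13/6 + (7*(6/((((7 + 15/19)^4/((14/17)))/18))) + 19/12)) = -287766543215337/3855149177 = -74644.72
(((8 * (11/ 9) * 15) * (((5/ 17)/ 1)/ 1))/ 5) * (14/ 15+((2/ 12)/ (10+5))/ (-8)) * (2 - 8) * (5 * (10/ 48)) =-184525/ 3672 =-50.25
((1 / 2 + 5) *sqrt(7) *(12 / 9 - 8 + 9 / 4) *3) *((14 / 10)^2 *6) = -85701 *sqrt(7) / 100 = -2267.44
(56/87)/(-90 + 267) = 56/15399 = 0.00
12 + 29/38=485/38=12.76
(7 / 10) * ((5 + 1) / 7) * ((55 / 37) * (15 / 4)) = 495 / 148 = 3.34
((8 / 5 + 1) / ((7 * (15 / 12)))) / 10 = 26 / 875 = 0.03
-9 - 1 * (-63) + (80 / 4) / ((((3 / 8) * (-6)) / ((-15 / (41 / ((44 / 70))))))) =48254 / 861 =56.04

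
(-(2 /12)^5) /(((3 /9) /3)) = -1 /864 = -0.00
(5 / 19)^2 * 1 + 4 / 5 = 1569 / 1805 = 0.87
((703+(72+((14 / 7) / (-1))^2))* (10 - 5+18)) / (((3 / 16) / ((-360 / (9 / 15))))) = -57334400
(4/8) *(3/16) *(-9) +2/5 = -71/160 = -0.44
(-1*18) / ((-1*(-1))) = -18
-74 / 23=-3.22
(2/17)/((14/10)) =10/119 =0.08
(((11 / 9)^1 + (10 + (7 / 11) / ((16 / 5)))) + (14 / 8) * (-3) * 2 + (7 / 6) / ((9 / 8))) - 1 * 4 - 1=-14455 / 4752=-3.04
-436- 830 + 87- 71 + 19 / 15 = -18731 / 15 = -1248.73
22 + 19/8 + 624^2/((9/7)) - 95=2422219/8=302777.38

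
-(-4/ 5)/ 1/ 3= 0.27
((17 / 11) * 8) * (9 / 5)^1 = 1224 / 55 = 22.25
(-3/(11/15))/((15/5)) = -15/11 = -1.36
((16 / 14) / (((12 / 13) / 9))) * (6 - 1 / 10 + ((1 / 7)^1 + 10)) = 43797 / 245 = 178.76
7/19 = 0.37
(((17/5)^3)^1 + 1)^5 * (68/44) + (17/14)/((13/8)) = 456444991848941822036/2777099609375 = 164360324.10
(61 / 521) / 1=61 / 521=0.12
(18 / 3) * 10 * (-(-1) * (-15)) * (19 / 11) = -17100 / 11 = -1554.55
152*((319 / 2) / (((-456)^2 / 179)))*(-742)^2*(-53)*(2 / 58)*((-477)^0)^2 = -14363801837 / 684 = -20999710.29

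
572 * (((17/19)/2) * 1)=4862/19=255.89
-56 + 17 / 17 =-55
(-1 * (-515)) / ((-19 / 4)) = -2060 / 19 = -108.42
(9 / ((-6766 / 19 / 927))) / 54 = -5871 / 13532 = -0.43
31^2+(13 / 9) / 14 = 121099 / 126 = 961.10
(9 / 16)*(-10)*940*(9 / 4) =-95175 / 8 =-11896.88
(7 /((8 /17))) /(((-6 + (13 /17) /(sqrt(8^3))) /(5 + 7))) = -158473728 /5326679 -631176 * sqrt(2) /5326679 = -29.92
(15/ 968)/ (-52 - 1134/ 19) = -285/ 2054096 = -0.00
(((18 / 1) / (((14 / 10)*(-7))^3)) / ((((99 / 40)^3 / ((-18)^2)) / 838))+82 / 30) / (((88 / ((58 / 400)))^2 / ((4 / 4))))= -671168271970061 / 727583581401600000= -0.00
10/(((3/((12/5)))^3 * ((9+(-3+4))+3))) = 128/325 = 0.39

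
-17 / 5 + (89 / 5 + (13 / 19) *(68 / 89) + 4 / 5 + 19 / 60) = 16.04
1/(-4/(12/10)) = -3/10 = -0.30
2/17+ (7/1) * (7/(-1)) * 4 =-3330/17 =-195.88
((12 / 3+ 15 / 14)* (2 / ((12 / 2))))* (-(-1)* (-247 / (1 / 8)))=-70148 / 21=-3340.38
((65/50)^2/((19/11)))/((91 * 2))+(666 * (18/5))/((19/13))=43636463/26600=1640.47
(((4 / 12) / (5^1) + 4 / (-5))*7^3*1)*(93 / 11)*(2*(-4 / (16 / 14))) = 74431 / 5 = 14886.20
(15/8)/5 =3/8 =0.38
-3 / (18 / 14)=-7 / 3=-2.33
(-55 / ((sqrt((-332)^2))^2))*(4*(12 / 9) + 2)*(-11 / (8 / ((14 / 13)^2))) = 326095 / 55883568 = 0.01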